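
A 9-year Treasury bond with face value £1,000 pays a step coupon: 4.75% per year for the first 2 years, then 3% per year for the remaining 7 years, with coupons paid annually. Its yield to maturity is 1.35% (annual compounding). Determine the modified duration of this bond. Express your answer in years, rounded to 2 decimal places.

Periodic yield y = 0.0135. First find Macaulay duration:
  t   CF        PV=CF/(1+0.0135)^t    t·PV
  1        47.50        46.8673        46.8673
  2        47.50        46.2430        92.4860
  3        30.00        28.8171        86.4512
  4        30.00        28.4332       113.7329
  5        30.00        28.0545       140.2725
  6        30.00        27.6808       166.0848
  7        30.00        27.3121       191.1847
  8        30.00        26.9483       215.5863
  9     1,030.00       912.9005     8,216.1045
  Σ                  1,173.2568     9,268.7703
P = 1,173.2568; Macaulay duration = 9,268.7703 / 1,173.2568 = 7.90004 years.
Modified duration = D_Mac / (1 + y) = 7.90004 / 1.0135 = 7.79481 years.

7.79 years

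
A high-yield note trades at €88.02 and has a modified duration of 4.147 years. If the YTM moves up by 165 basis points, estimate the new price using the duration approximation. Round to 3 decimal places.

€81.997

Duration approximation: ΔP/P ≈ -D_mod · Δy = -4.147 × (+0.0165) = -0.0684255.
New price ≈ 88.02 × (1 - 0.0684255) = 81.99718749.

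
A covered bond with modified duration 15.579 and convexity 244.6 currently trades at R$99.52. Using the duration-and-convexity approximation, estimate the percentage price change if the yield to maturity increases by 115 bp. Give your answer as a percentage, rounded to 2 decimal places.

-16.30%

Duration effect: -D_mod·Δy = -15.579 × (+0.0115) = -0.1791585
Convexity effect: ½·C·(Δy)² = 0.5 × 244.6 × (0.0115)² = +0.016174175
ΔP/P ≈ -0.1791585 + 0.016174175 = -0.162984325
= -16.2984325%.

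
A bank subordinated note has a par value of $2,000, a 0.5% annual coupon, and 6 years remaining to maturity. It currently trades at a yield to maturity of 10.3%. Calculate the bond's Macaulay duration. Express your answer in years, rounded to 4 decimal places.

5.8958 years

Periodic yield y = 0.103. Discount each cash flow and weight by its year:
  t   CF        PV=CF/(1+0.103)^t    t·PV
  1        10.00         9.0662         9.0662
  2        10.00         8.2196        16.4391
  3        10.00         7.4520        22.3560
  4        10.00         6.7561        27.0245
  5        10.00         6.1252        30.6262
  6     2,010.00     1,116.2025     6,697.2149
  Σ                  1,153.8216     6,802.7269
Price P = Σ PV = 1,153.8216.
Macaulay duration = Σ(t·PV) / P = 6,802.7269 / 1,153.8216 = 5.89582 years.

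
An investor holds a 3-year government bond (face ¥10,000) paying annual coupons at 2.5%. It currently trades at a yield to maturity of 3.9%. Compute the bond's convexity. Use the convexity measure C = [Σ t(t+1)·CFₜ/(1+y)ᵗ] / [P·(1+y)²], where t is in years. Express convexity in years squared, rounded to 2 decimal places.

10.75

With y = 0.039:
  t   CF        PV=CF/(1+0.039)^t    t·PV        t(t+1)·PV
  1       250.00       240.6160       240.6160         481.2320
  2       250.00       231.5842       463.1684       1,389.5052
  3    10,250.00     9,138.5485    27,415.6456     109,662.5824
  Σ                  9,610.7487    28,119.4300     111,533.3195
P = 9,610.7487.
Convexity = Σ t(t+1)·PV / [P·(1+y)²] = 111,533.3195 / (9,610.7487 × 1.079521) = 10.75019.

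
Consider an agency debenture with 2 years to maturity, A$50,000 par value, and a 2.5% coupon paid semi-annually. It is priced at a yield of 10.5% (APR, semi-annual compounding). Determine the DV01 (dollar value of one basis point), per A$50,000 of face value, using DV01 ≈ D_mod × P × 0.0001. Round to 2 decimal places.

A$8.00

Periodic yield y = 0.0525.
  t   CF        PV=CF/(1+0.0525)^t    t·PV
  1       625.00       593.8242       593.8242
  2       625.00       564.2035     1,128.4071
  3       625.00       536.0604     1,608.1811
  4    50,625.00    41,255.0025   165,020.0102
  Σ                 42,949.0907   168,350.4226
P = 42,949.0907; D_Mac = 3.91977 half-year periods = 1.95988 yrs; D_mod = 1.86212 yrs.
DV01 ≈ 1.86212 × 42,949.0907 × 0.0001 = 7.997645.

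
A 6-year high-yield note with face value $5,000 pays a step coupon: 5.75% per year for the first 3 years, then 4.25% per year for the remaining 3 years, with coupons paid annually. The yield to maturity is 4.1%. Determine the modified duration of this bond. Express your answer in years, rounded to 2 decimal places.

Periodic yield y = 0.041. First find Macaulay duration:
  t   CF        PV=CF/(1+0.041)^t    t·PV
  1       287.50       276.1768       276.1768
  2       287.50       265.2995       530.5989
  3       287.50       254.8506       764.5518
  4       212.50       180.9489       723.7957
  5       212.50       173.8222       869.1111
  6     5,212.50     4,095.8278    24,574.9669
  Σ                  5,246.9258    27,739.2012
P = 5,246.9258; Macaulay duration = 27,739.2012 / 5,246.9258 = 5.28675 years.
Modified duration = D_Mac / (1 + y) = 5.28675 / 1.041 = 5.07853 years.

5.08 years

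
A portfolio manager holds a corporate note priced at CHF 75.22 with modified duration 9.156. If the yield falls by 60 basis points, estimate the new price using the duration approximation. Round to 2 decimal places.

CHF 79.35

Duration approximation: ΔP/P ≈ -D_mod · Δy = -9.156 × (-0.006) = +0.054936.
New price ≈ 75.22 × (1 + 0.054936) = 79.35228592.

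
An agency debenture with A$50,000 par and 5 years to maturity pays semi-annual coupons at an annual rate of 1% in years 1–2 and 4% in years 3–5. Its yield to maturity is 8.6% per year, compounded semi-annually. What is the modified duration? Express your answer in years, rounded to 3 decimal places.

4.564 years

Periodic yield y = 0.043. First find Macaulay duration:
  t   CF        PV=CF/(1+0.043)^t    t·PV
  1       250.00       239.6932       239.6932
  2       250.00       229.8113       459.6226
  3       250.00       220.3368       661.0105
  4       250.00       211.2529       845.0118
  5     1,000.00       810.1743     4,050.8715
  6     1,000.00       776.7731     4,660.6383
  7     1,000.00       744.7488     5,213.2419
  8     1,000.00       714.0449     5,712.3593
  9     1,000.00       684.6068     6,161.4614
  10   51,000.00    33,475.5015   334,755.0149
  Σ                 38,106.9437   362,758.9254
P = 38,106.9437; Macaulay duration = 362,758.9254 / 38,106.9437 = 9.51950 half-year periods = 4.75975 years.
Modified duration = D_Mac / (1 + y) = 4.75975 / 1.043 = 4.56352 years.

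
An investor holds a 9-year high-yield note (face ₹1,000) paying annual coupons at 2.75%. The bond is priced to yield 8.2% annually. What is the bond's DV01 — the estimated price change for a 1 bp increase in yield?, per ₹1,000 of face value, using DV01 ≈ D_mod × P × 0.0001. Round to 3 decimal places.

₹0.480

Periodic yield y = 0.082.
  t   CF        PV=CF/(1+0.082)^t    t·PV
  1        27.50        25.4159        25.4159
  2        27.50        23.4897        46.9795
  3        27.50        21.7096        65.1287
  4        27.50        20.0643        80.2571
  5        27.50        18.5437        92.7185
  6        27.50        17.1384       102.8301
  7        27.50        15.8395       110.8766
  8        27.50        14.6391       117.1129
  9     1,027.50       505.5178     4,549.6605
  Σ                    662.3580     5,190.9798
P = 662.3580; D_Mac = 7.83712 yrs; D_mod = 7.24318 yrs.
DV01 ≈ 7.24318 × 662.3580 × 0.0001 = 0.479758.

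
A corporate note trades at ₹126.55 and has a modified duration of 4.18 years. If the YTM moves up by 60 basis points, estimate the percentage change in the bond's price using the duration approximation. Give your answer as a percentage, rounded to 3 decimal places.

Duration approximation: ΔP/P ≈ -D_mod · Δy = -4.18 × (+0.006) = -0.025080.
As a percentage: -2.5080%.

-2.508%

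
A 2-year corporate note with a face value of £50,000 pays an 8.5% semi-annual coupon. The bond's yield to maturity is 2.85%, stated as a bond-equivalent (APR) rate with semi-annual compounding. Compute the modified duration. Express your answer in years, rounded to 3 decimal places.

1.861 years

Periodic yield y = 0.01425. First find Macaulay duration:
  t   CF        PV=CF/(1+0.01425)^t    t·PV
  1     2,125.00     2,095.1442     2,095.1442
  2     2,125.00     2,065.7079     4,131.4157
  3     2,125.00     2,036.6851     6,110.0553
  4    52,125.00    49,256.7783   197,027.1130
  Σ                 55,454.3154   209,363.7282
P = 55,454.3154; Macaulay duration = 209,363.7282 / 55,454.3154 = 3.77543 half-year periods = 1.88771 years.
Modified duration = D_Mac / (1 + y) = 1.88771 / 1.01425 = 1.86119 years.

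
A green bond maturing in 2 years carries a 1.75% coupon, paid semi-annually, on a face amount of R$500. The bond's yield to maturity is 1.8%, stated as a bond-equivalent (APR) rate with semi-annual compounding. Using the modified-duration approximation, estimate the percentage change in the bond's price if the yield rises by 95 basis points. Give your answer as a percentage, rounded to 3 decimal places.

-1.859%

Periodic yield y = 0.009. Modified duration first:
  t   CF        PV=CF/(1+0.009)^t    t·PV
  1        4.375         4.3360         4.3360
  2        4.375         4.2973         8.5946
  3        4.375         4.2590        12.7769
  4      504.375       486.6188     1,946.4752
  Σ                    499.5111     1,972.1827
P = 499.5111; D_Mac = 3.94823 half-year periods = 1.97411 yrs; D_mod = 1.97411/(1+0.009) = 1.95650 yrs.
ΔP/P ≈ -D_mod · Δy = -1.95650 × (+0.0095) = -0.018587 = -1.8587%.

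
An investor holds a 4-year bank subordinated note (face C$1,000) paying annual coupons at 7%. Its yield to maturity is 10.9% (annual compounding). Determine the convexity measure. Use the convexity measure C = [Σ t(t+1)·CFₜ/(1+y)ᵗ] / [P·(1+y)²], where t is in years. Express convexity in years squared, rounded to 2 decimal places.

14.09

With y = 0.109:
  t   CF        PV=CF/(1+0.109)^t    t·PV        t(t+1)·PV
  1        70.00        63.1199        63.1199         126.2399
  2        70.00        56.9161       113.8322         341.4965
  3        70.00        51.3220       153.9659         615.8638
  4     1,070.00       707.3878     2,829.5514      14,147.7569
  Σ                    878.7458     3,160.4694      15,231.3570
P = 878.7458.
Convexity = Σ t(t+1)·PV / [P·(1+y)²] = 15,231.3570 / (878.7458 × 1.229881) = 14.09328.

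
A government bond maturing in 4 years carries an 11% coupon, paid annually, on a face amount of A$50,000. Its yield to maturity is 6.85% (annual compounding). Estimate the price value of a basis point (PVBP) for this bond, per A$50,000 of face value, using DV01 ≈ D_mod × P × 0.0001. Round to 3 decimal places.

A$18.589

Periodic yield y = 0.0685.
  t   CF        PV=CF/(1+0.0685)^t    t·PV
  1     5,500.00     5,147.4029     5,147.4029
  2     5,500.00     4,817.4103     9,634.8206
  3     5,500.00     4,508.5730    13,525.7191
  4    55,500.00    42,578.9431   170,315.7724
  Σ                 57,052.3293   198,623.7150
P = 57,052.3293; D_Mac = 3.48143 yrs; D_mod = 3.25824 yrs.
DV01 ≈ 3.25824 × 57,052.3293 × 0.0001 = 18.589023.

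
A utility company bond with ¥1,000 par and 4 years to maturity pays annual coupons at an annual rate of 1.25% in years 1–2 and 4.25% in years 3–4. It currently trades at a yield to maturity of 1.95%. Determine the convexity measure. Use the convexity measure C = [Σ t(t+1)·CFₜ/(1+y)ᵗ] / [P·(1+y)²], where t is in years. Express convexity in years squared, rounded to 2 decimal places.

With y = 0.0195:
  t   CF        PV=CF/(1+0.0195)^t    t·PV        t(t+1)·PV
  1        12.50        12.2609        12.2609          24.5218
  2        12.50        12.0264        24.0528          72.1584
  3        42.50        40.1077       120.3230         481.2918
  4     1,042.50       964.9996     3,859.9985      19,299.9924
  Σ                  1,029.3946     4,016.6352      19,877.9645
P = 1,029.3946.
Convexity = Σ t(t+1)·PV / [P·(1+y)²] = 19,877.9645 / (1,029.3946 × 1.039380) = 18.57871.

18.58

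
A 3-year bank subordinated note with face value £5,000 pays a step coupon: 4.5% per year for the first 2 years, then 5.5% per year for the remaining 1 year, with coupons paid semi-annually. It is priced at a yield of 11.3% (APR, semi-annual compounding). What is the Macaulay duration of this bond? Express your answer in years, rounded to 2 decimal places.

2.82 years

Periodic yield y = 0.0565. Discount each cash flow and weight by its period:
  t   CF        PV=CF/(1+0.0565)^t    t·PV
  1       112.50       106.4837       106.4837
  2       112.50       100.7891       201.5782
  3       112.50        95.3990       286.1971
  4       112.50        90.2972       361.1890
  5       137.50       104.4612       522.3062
  6     5,137.50     3,694.3227    22,165.9361
  Σ                  4,191.7530    23,643.6903
Price P = Σ PV = 4,191.7530.
Macaulay duration = Σ(t·PV) / P = 23,643.6903 / 4,191.7530 = 5.64053 half-year periods.
In years: 5.64053 / 2 = 2.82026 years.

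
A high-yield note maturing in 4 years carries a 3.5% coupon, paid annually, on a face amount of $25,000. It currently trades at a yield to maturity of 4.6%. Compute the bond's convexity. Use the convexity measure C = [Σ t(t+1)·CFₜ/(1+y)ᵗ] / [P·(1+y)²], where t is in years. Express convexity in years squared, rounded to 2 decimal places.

With y = 0.046:
  t   CF        PV=CF/(1+0.046)^t    t·PV        t(t+1)·PV
  1       875.00       836.5201       836.5201       1,673.0402
  2       875.00       799.7324     1,599.4648       4,798.3943
  3       875.00       764.5625     2,293.6875       9,174.7501
  4    25,875.00    21,614.9194    86,459.6776     432,298.3879
  Σ                 24,015.7344    91,189.3500     447,944.5725
P = 24,015.7344.
Convexity = Σ t(t+1)·PV / [P·(1+y)²] = 447,944.5725 / (24,015.7344 × 1.094116) = 17.04767.

17.05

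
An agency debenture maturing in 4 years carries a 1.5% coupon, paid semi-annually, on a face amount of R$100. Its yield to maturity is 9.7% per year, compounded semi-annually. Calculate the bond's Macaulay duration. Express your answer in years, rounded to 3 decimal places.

Periodic yield y = 0.0485. Discount each cash flow and weight by its period:
  t   CF        PV=CF/(1+0.0485)^t    t·PV
  1         0.75         0.7153         0.7153
  2         0.75         0.6822         1.3644
  3         0.75         0.6507         1.9520
  4         0.75         0.6206         2.4823
  5         0.75         0.5919         2.9593
  6         0.75         0.5645         3.3869
  7         0.75         0.5384         3.7686
  8       100.75        68.9759       551.8075
  Σ                     73.3394       568.4363
Price P = Σ PV = 73.3394.
Macaulay duration = Σ(t·PV) / P = 568.4363 / 73.3394 = 7.75076 half-year periods.
In years: 7.75076 / 2 = 3.87538 years.

3.875 years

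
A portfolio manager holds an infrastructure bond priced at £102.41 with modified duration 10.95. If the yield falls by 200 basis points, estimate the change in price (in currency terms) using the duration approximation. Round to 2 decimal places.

Duration approximation: ΔP/P ≈ -D_mod · Δy = -10.95 × (-0.02) = +0.219000.
ΔP ≈ 102.41 × (+0.219000) = +22.42779.

+£22.43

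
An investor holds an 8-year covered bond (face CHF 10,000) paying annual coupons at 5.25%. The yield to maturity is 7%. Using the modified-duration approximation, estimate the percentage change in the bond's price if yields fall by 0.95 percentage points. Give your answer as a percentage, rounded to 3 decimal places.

+5.905%

Periodic yield y = 0.07. Modified duration first:
  t   CF        PV=CF/(1+0.07)^t    t·PV
  1       525.00       490.6542       490.6542
  2       525.00       458.5553       917.1107
  3       525.00       428.5564     1,285.6692
  4       525.00       400.5200     1,602.0799
  5       525.00       374.3177     1,871.5887
  6       525.00       349.8297     2,098.9780
  7       525.00       326.9436     2,288.6053
  8    10,525.00     6,125.6458    49,005.1666
  Σ                  8,955.0228    59,559.8526
P = 8,955.0228; D_Mac = 6.65100 yrs; D_mod = 6.65100/(1+0.07) = 6.21589 yrs.
ΔP/P ≈ -D_mod · Δy = -6.21589 × (-0.0095) = +0.059051 = +5.9051%.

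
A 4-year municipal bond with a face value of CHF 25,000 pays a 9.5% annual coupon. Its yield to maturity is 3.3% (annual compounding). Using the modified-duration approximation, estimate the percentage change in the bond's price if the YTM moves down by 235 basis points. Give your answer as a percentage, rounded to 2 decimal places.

Periodic yield y = 0.033. Modified duration first:
  t   CF        PV=CF/(1+0.033)^t    t·PV
  1     2,375.00     2,299.1288     2,299.1288
  2     2,375.00     2,225.6813     4,451.3625
  3     2,375.00     2,154.5801     6,463.7404
  4    27,375.00    24,041.0173    96,164.0694
  Σ                 30,720.4075   109,378.3010
P = 30,720.4075; D_Mac = 3.56044 yrs; D_mod = 3.56044/(1+0.033) = 3.44670 yrs.
ΔP/P ≈ -D_mod · Δy = -3.44670 × (-0.0235) = +0.080998 = +8.0998%.

+8.10%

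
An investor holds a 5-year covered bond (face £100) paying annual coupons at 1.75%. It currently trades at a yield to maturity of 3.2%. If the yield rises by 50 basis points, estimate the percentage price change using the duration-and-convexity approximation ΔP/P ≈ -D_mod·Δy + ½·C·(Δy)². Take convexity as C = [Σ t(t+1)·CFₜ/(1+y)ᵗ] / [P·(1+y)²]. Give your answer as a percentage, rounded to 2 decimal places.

With y = 0.032:
  t   CF        PV=CF/(1+0.032)^t    t·PV        t(t+1)·PV
  1         1.75         1.6957         1.6957           3.3915
  2         1.75         1.6432         3.2863           9.8589
  3         1.75         1.5922         4.7766          19.1065
  4         1.75         1.5428         6.1713          30.8567
  5       101.75        86.9232       434.6162       2,607.6974
  Σ                     93.3972       450.5462       2,670.9109
P = 93.3972; D_Mac = 4.82398 yrs; D_mod = 4.67440 yrs; C = 26.85136.
Duration effect: -4.67440 × (+0.005) = -0.023372
Convexity effect: 0.5 × 26.85136 × (0.005)² = +0.0003356
ΔP/P ≈ -0.023372 + 0.0003356 = -0.023036 = -2.3036%.

-2.30%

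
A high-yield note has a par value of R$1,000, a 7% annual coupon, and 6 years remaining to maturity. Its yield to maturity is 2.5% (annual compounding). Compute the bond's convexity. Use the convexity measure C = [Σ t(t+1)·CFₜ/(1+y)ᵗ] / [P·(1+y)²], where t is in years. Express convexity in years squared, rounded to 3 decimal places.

With y = 0.025:
  t   CF        PV=CF/(1+0.025)^t    t·PV        t(t+1)·PV
  1        70.00        68.2927        68.2927         136.5854
  2        70.00        66.6270       133.2540         399.7620
  3        70.00        65.0020       195.0059         780.0235
  4        70.00        63.4165       253.6662       1,268.3309
  5        70.00        61.8698       309.3490       1,856.0940
  6     1,070.00       922.6576     5,535.9459      38,751.6212
  Σ                  1,247.8656     6,495.5136      43,192.4170
P = 1,247.8656.
Convexity = Σ t(t+1)·PV / [P·(1+y)²] = 43,192.4170 / (1,247.8656 × 1.050625) = 32.94518.

32.945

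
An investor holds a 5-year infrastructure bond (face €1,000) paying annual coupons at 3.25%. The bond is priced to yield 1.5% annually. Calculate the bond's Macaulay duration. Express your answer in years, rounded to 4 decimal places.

Periodic yield y = 0.015. Discount each cash flow and weight by its year:
  t   CF        PV=CF/(1+0.015)^t    t·PV
  1        32.50        32.0197        32.0197
  2        32.50        31.5465        63.0930
  3        32.50        31.0803        93.2409
  4        32.50        30.6210       122.4839
  5     1,032.50       958.4288     4,792.1439
  Σ                  1,083.6963     5,102.9815
Price P = Σ PV = 1,083.6963.
Macaulay duration = Σ(t·PV) / P = 5,102.9815 / 1,083.6963 = 4.70887 years.

4.7089 years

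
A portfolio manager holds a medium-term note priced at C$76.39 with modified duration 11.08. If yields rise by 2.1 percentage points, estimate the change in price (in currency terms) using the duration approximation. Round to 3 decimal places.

Duration approximation: ΔP/P ≈ -D_mod · Δy = -11.08 × (+0.021) = -0.232680.
ΔP ≈ 76.39 × (-0.232680) = -17.7744252.

-C$17.774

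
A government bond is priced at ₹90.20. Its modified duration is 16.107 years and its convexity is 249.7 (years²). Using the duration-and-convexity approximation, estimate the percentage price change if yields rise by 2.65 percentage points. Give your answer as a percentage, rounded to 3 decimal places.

-33.916%

Duration effect: -D_mod·Δy = -16.107 × (+0.0265) = -0.4268355
Convexity effect: ½·C·(Δy)² = 0.5 × 249.7 × (0.0265)² = +0.0876759125
ΔP/P ≈ -0.4268355 + 0.0876759125 = -0.3391595875
= -33.91595875%.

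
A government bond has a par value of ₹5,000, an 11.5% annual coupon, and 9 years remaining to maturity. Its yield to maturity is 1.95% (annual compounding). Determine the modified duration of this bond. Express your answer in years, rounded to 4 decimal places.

Periodic yield y = 0.0195. First find Macaulay duration:
  t   CF        PV=CF/(1+0.0195)^t    t·PV
  1       575.00       564.0020       564.0020
  2       575.00       553.2143     1,106.4286
  3       575.00       542.6329     1,627.8988
  4       575.00       532.2540     2,129.0160
  5       575.00       522.0736     2,610.3678
  6       575.00       512.0878     3,072.5270
  7       575.00       502.2931     3,516.0519
  8       575.00       492.6858     3,941.4860
  9     5,575.00     4,685.5416    42,169.8747
  Σ                  8,906.7851    60,737.6527
P = 8,906.7851; Macaulay duration = 60,737.6527 / 8,906.7851 = 6.81926 years.
Modified duration = D_Mac / (1 + y) = 6.81926 / 1.0195 = 6.68882 years.

6.6888 years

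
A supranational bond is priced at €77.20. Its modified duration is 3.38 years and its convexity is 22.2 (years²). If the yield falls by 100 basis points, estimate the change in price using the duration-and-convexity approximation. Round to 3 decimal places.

+€2.695

Duration effect: -D_mod·Δy = -3.38 × (-0.01) = +0.033800
Convexity effect: ½·C·(Δy)² = 0.5 × 22.2 × (-0.01)² = +0.0011100
ΔP/P ≈ +0.033800 + 0.0011100 = +0.034910
ΔP ≈ 77.20 × (+0.034910) = +2.695052.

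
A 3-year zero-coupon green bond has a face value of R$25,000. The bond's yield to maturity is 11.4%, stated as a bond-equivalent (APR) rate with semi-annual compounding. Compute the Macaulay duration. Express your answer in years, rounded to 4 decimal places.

3.0000 years

A zero-coupon bond has a single cash flow at maturity, so its Macaulay duration equals its maturity: 3 years.
(Equivalently: 6 semi-annual periods ÷ 2 = 3 years.)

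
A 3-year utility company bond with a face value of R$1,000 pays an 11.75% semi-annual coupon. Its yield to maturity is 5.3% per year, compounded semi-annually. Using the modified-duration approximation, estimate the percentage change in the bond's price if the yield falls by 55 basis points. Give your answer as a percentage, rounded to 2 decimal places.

Periodic yield y = 0.0265. Modified duration first:
  t   CF        PV=CF/(1+0.0265)^t    t·PV
  1        58.75        57.2333        57.2333
  2        58.75        55.7558       111.5116
  3        58.75        54.3164       162.9492
  4        58.75        52.9142       211.6567
  5        58.75        51.5482       257.7408
  6     1,058.75       904.9815     5,429.8890
  Σ                  1,176.7493     6,230.9806
P = 1,176.7493; D_Mac = 5.29508 half-year periods = 2.64754 yrs; D_mod = 2.64754/(1+0.0265) = 2.57919 yrs.
ΔP/P ≈ -D_mod · Δy = -2.57919 × (-0.0055) = +0.014186 = +1.4186%.

+1.42%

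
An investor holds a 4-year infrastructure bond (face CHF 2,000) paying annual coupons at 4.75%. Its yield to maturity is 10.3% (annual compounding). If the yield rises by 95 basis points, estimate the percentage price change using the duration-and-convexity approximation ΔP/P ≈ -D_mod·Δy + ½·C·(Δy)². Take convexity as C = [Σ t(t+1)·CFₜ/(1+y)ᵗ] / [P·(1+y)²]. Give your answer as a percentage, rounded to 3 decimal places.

With y = 0.103:
  t   CF        PV=CF/(1+0.103)^t    t·PV        t(t+1)·PV
  1        95.00        86.1287        86.1287         172.2575
  2        95.00        78.0859       156.1718         468.5154
  3        95.00        70.7941       212.3823         849.5292
  4     2,095.00     1,415.4091     5,661.6363      28,308.1816
  Σ                  1,650.4178     6,116.3191      29,798.4837
P = 1,650.4178; D_Mac = 3.70592 yrs; D_mod = 3.35986 yrs; C = 14.84052.
Duration effect: -3.35986 × (+0.0095) = -0.031919
Convexity effect: 0.5 × 14.84052 × (0.0095)² = +0.0006697
ΔP/P ≈ -0.031919 + 0.0006697 = -0.031249 = -3.1249%.

-3.125%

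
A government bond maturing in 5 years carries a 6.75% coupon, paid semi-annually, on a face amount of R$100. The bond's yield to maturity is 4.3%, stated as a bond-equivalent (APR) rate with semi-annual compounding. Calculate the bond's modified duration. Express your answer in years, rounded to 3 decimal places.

4.274 years

Periodic yield y = 0.0215. First find Macaulay duration:
  t   CF        PV=CF/(1+0.0215)^t    t·PV
  1        3.375         3.3040         3.3040
  2        3.375         3.2344         6.4688
  3        3.375         3.1663         9.4990
  4        3.375         3.0997        12.3988
  5        3.375         3.0345        15.1723
  6        3.375         2.9706        17.8236
  7        3.375         2.9081        20.3565
  8        3.375         2.8469        22.7749
  9        3.375         2.7869        25.0825
  10     103.375        83.5664       835.6642
  Σ                    110.9178       968.5447
P = 110.9178; Macaulay duration = 968.5447 / 110.9178 = 8.73209 half-year periods = 4.36605 years.
Modified duration = D_Mac / (1 + y) = 4.36605 / 1.0215 = 4.27415 years.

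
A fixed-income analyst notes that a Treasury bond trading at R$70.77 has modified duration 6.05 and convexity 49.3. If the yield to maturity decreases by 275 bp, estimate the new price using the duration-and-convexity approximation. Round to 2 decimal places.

Duration effect: -D_mod·Δy = -6.05 × (-0.0275) = +0.166375
Convexity effect: ½·C·(Δy)² = 0.5 × 49.3 × (-0.0275)² = +0.0186415625
ΔP/P ≈ +0.166375 + 0.0186415625 = +0.1850165625
New price ≈ 70.77 × (1 + 0.1850165625) = 83.863622128125.

R$83.86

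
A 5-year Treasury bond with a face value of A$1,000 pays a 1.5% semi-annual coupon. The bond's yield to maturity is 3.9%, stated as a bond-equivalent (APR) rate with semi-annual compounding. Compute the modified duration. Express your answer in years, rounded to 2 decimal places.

Periodic yield y = 0.0195. First find Macaulay duration:
  t   CF        PV=CF/(1+0.0195)^t    t·PV
  1         7.50         7.3565         7.3565
  2         7.50         7.2158        14.4317
  3         7.50         7.0778        21.2335
  4         7.50         6.9424        27.7698
  5         7.50         6.8097        34.0483
  6         7.50         6.6794        40.0764
  7         7.50         6.5516        45.8615
  8         7.50         6.4263        51.4107
  9         7.50         6.3034        56.7308
  10    1,007.50       830.5633     8,305.6333
  Σ                    891.9264     8,604.5525
P = 891.9264; Macaulay duration = 8,604.5525 / 891.9264 = 9.64715 half-year periods = 4.82358 years.
Modified duration = D_Mac / (1 + y) = 4.82358 / 1.0195 = 4.73132 years.

4.73 years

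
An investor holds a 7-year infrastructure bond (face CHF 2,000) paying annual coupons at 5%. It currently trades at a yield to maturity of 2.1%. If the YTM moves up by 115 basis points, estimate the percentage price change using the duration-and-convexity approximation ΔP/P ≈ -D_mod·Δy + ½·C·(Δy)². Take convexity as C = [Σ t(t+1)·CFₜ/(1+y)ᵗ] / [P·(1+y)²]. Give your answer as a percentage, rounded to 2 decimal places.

-6.64%

With y = 0.021:
  t   CF        PV=CF/(1+0.021)^t    t·PV        t(t+1)·PV
  1       100.00        97.9432        97.9432         195.8864
  2       100.00        95.9287       191.8574         575.5721
  3       100.00        93.9556       281.8669       1,127.4675
  4       100.00        92.0231       368.0925       1,840.4627
  5       100.00        90.1304       450.6520       2,703.9119
  6       100.00        88.2766       529.6595       3,707.6168
  7     2,100.00     1,815.6791    12,709.7539     101,678.0309
  Σ                  2,373.9368    14,629.8254     111,828.9484
P = 2,373.9368; D_Mac = 6.16269 yrs; D_mod = 6.03593 yrs; C = 45.18909.
Duration effect: -6.03593 × (+0.0115) = -0.069413
Convexity effect: 0.5 × 45.18909 × (0.0115)² = +0.0029881
ΔP/P ≈ -0.069413 + 0.0029881 = -0.066425 = -6.6425%.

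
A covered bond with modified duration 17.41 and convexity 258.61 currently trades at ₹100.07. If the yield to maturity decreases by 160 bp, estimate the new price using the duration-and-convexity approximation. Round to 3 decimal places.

₹131.258

Duration effect: -D_mod·Δy = -17.41 × (-0.016) = +0.278560
Convexity effect: ½·C·(Δy)² = 0.5 × 258.61 × (-0.016)² = +0.03310208
ΔP/P ≈ +0.278560 + 0.03310208 = +0.31166208
New price ≈ 100.07 × (1 + 0.31166208) = 131.2580243456.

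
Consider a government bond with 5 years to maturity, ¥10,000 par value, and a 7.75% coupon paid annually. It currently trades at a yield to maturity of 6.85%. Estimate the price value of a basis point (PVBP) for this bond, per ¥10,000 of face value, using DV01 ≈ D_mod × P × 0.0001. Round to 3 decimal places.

¥4.216

Periodic yield y = 0.0685.
  t   CF        PV=CF/(1+0.0685)^t    t·PV
  1       775.00       725.3159       725.3159
  2       775.00       678.8169     1,357.6338
  3       775.00       635.2989     1,905.8968
  4       775.00       594.5708     2,378.2833
  5    10,775.00     7,736.5021    38,682.5104
  Σ                 10,370.5046    45,049.6401
P = 10,370.5046; D_Mac = 4.34402 yrs; D_mod = 4.06553 yrs.
DV01 ≈ 4.06553 × 10,370.5046 × 0.0001 = 4.216157.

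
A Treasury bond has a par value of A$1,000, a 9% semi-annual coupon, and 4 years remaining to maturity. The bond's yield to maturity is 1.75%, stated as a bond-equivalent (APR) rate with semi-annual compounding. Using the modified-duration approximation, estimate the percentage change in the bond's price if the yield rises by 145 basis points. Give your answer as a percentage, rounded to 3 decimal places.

Periodic yield y = 0.00875. Modified duration first:
  t   CF        PV=CF/(1+0.00875)^t    t·PV
  1        45.00        44.6097        44.6097
  2        45.00        44.2227        88.4454
  3        45.00        43.8391       131.5174
  4        45.00        43.4589       173.8354
  5        45.00        43.0819       215.4095
  6        45.00        42.7082       256.2492
  7        45.00        42.3377       296.3642
  8     1,045.00       974.6483     7,797.1860
  Σ                  1,278.9064     9,003.6168
P = 1,278.9064; D_Mac = 7.04009 half-year periods = 3.52005 yrs; D_mod = 3.52005/(1+0.00875) = 3.48951 yrs.
ΔP/P ≈ -D_mod · Δy = -3.48951 × (+0.0145) = -0.050598 = -5.0598%.

-5.060%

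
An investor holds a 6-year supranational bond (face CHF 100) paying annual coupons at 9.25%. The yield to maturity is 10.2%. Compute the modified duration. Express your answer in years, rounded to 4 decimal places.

Periodic yield y = 0.102. First find Macaulay duration:
  t   CF        PV=CF/(1+0.102)^t    t·PV
  1         9.25         8.3938         8.3938
  2         9.25         7.6169        15.2338
  3         9.25         6.9119        20.7357
  4         9.25         6.2721        25.0885
  5         9.25         5.6916        28.4580
  6       109.25        61.0003       366.0017
  Σ                     95.8866       463.9115
P = 95.8866; Macaulay duration = 463.9115 / 95.8866 = 4.83812 years.
Modified duration = D_Mac / (1 + y) = 4.83812 / 1.102 = 4.39031 years.

4.3903 years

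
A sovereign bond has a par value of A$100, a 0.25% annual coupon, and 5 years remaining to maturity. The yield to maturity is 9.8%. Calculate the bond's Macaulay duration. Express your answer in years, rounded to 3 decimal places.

4.967 years

Periodic yield y = 0.098. Discount each cash flow and weight by its year:
  t   CF        PV=CF/(1+0.098)^t    t·PV
  1         0.25         0.2277         0.2277
  2         0.25         0.2074         0.4147
  3         0.25         0.1889         0.5666
  4         0.25         0.1720         0.6880
  5       100.25        62.8163       314.0817
  Σ                     63.6123       315.9787
Price P = Σ PV = 63.6123.
Macaulay duration = Σ(t·PV) / P = 315.9787 / 63.6123 = 4.96726 years.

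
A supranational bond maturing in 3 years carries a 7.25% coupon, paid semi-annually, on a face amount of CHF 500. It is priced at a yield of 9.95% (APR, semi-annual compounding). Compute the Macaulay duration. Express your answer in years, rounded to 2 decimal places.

2.74 years

Periodic yield y = 0.04975. Discount each cash flow and weight by its period:
  t   CF        PV=CF/(1+0.04975)^t    t·PV
  1       18.125        17.2660        17.2660
  2       18.125        16.4477        32.8955
  3       18.125        15.6682        47.0047
  4       18.125        14.9257        59.7028
  5       18.125        14.2183        71.0917
  6      518.125       387.1856     2,323.1139
  Σ                    465.7117     2,551.0745
Price P = Σ PV = 465.7117.
Macaulay duration = Σ(t·PV) / P = 2,551.0745 / 465.7117 = 5.47780 half-year periods.
In years: 5.47780 / 2 = 2.73890 years.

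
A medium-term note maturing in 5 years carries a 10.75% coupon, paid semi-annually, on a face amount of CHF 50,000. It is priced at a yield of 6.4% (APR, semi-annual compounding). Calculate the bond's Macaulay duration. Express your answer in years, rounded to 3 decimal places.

4.088 years

Periodic yield y = 0.032. Discount each cash flow and weight by its period:
  t   CF        PV=CF/(1+0.032)^t    t·PV
  1     2,687.50     2,604.1667     2,604.1667
  2     2,687.50     2,523.4173     5,046.8346
  3     2,687.50     2,445.1718     7,335.5154
  4     2,687.50     2,369.3525     9,477.4101
  5     2,687.50     2,295.8842    11,479.4212
  6     2,687.50     2,224.6940    13,348.1642
  7     2,687.50     2,155.7113    15,089.9789
  8     2,687.50     2,088.8675    16,710.9401
  9     2,687.50     2,024.0964    18,216.8678
  10   52,687.50    38,451.2638   384,512.6384
  Σ                 59,182.6256   483,821.9374
Price P = Σ PV = 59,182.6256.
Macaulay duration = Σ(t·PV) / P = 483,821.9374 / 59,182.6256 = 8.17507 half-year periods.
In years: 8.17507 / 2 = 4.08753 years.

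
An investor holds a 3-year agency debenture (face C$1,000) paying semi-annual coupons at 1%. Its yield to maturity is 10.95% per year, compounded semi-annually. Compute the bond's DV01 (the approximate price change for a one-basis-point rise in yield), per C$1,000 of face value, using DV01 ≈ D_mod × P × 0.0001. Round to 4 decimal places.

Periodic yield y = 0.05475.
  t   CF        PV=CF/(1+0.05475)^t    t·PV
  1         5.00         4.7405         4.7405
  2         5.00         4.4944         8.9888
  3         5.00         4.2611        12.7833
  4         5.00         4.0399        16.1596
  5         5.00         3.8302        19.1510
  6     1,005.00       729.9092     4,379.4554
  Σ                    751.2753     4,441.2786
P = 751.2753; D_Mac = 5.91165 half-year periods = 2.95583 yrs; D_mod = 2.80240 yrs.
DV01 ≈ 2.80240 × 751.2753 × 0.0001 = 0.210537.

C$0.2105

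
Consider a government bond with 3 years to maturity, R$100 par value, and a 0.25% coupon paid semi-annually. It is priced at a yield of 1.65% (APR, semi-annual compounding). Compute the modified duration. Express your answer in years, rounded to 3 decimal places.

2.966 years

Periodic yield y = 0.00825. First find Macaulay duration:
  t   CF        PV=CF/(1+0.00825)^t    t·PV
  1        0.125         0.1240         0.1240
  2        0.125         0.1230         0.2459
  3        0.125         0.1220         0.3659
  4        0.125         0.1210         0.4838
  5        0.125         0.1200         0.5998
  6      100.125        95.3088       571.8530
  Σ                     95.9187       573.6724
P = 95.9187; Macaulay duration = 573.6724 / 95.9187 = 5.98082 half-year periods = 2.99041 years.
Modified duration = D_Mac / (1 + y) = 2.99041 / 1.00825 = 2.96594 years.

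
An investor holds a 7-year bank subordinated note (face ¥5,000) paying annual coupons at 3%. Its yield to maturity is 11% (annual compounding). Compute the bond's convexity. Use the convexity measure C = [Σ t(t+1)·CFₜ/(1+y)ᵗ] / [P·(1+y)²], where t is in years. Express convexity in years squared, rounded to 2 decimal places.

With y = 0.11:
  t   CF        PV=CF/(1+0.11)^t    t·PV        t(t+1)·PV
  1       150.00       135.1351       135.1351         270.2703
  2       150.00       121.7434       243.4867         730.4602
  3       150.00       109.6787       329.0361       1,316.1445
  4       150.00        98.8096       395.2386       1,976.1929
  5       150.00        89.0177       445.0885       2,670.5310
  6       150.00        80.1961       481.1768       3,368.2373
  7     5,150.00     2,480.5408    17,363.7857     138,910.2857
  Σ                  3,115.1215    19,392.9475     149,242.1218
P = 3,115.1215.
Convexity = Σ t(t+1)·PV / [P·(1+y)²] = 149,242.1218 / (3,115.1215 × 1.232100) = 38.88396.

38.88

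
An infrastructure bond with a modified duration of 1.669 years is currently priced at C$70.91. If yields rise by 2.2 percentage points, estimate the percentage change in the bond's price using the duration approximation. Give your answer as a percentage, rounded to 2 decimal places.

-3.67%

Duration approximation: ΔP/P ≈ -D_mod · Δy = -1.669 × (+0.022) = -0.036718.
As a percentage: -3.6718%.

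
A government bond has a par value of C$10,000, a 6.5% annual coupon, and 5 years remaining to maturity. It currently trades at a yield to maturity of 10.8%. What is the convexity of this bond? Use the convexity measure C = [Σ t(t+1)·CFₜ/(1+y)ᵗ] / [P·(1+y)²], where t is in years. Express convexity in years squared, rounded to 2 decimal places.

With y = 0.108:
  t   CF        PV=CF/(1+0.108)^t    t·PV        t(t+1)·PV
  1       650.00       586.6426       586.6426       1,173.2852
  2       650.00       529.4608     1,058.9217       3,176.7650
  3       650.00       477.8527     1,433.5582       5,734.2328
  4       650.00       431.2750     1,725.1001       8,625.5006
  5    10,650.00     6,377.5050    31,887.5249     191,325.1491
  Σ                  8,402.7362    36,691.7474     210,034.9327
P = 8,402.7362.
Convexity = Σ t(t+1)·PV / [P·(1+y)²] = 210,034.9327 / (8,402.7362 × 1.227664) = 20.36063.

20.36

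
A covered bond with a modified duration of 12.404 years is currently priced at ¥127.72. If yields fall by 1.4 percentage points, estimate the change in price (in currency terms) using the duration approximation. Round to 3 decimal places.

Duration approximation: ΔP/P ≈ -D_mod · Δy = -12.404 × (-0.014) = +0.173656.
ΔP ≈ 127.72 × (+0.173656) = +22.17934432.

+¥22.179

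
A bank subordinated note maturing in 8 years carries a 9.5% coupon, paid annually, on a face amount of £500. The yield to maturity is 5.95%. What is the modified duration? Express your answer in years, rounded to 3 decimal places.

5.813 years

Periodic yield y = 0.0595. First find Macaulay duration:
  t   CF        PV=CF/(1+0.0595)^t    t·PV
  1        47.50        44.8325        44.8325
  2        47.50        42.3147        84.6295
  3        47.50        39.9384       119.8152
  4        47.50        37.6955       150.7821
  5        47.50        35.5786       177.8930
  6        47.50        33.5806       201.4833
  7        47.50        31.6947       221.8630
  8       547.50       344.8073     2,758.4583
  Σ                    610.4423     3,759.7569
P = 610.4423; Macaulay duration = 3,759.7569 / 610.4423 = 6.15907 years.
Modified duration = D_Mac / (1 + y) = 6.15907 / 1.0595 = 5.81319 years.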